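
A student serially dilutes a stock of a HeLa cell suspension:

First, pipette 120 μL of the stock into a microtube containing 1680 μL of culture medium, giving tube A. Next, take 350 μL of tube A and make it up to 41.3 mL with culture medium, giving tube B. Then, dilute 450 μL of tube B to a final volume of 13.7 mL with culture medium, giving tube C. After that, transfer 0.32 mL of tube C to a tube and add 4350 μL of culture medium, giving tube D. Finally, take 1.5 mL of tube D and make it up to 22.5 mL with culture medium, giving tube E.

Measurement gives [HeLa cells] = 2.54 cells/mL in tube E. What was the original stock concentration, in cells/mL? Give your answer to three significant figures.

Step 1: 120 μL + 1680 μL = 1800 μL total → factor 1800/120 = 15
Step 2: 350 μL brought to 41.3 mL → factor 41300/350 = 118
Step 3: 450 μL brought to 13.7 mL → factor 13700/450 = 30.444
Step 4: 0.32 mL + 4350 μL = 4.67 mL total → factor 4.67/0.32 = 14.594
Step 5: 1.5 mL brought to 22.5 mL → factor 22.5/1.5 = 15
Overall dilution factor = 15 × 118 × 30.444 × 14.594 × 15 = 1.1796 × 10^7
Stock = 2.54 cells/mL × 1.1796 × 10^7 = 3.00 × 10^7 cells/mL

3.00 × 10^7 cells/mL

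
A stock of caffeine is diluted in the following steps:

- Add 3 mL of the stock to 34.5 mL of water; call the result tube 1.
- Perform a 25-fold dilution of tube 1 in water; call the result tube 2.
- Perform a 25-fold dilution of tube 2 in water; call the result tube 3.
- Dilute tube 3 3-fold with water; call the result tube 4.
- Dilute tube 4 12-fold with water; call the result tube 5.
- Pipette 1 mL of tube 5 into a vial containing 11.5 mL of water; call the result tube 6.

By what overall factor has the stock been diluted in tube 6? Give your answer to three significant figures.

Step 1: 3 mL + 34.5 mL = 37.5 mL total → factor 37.5/3 = 12.5
Step 2: 25-fold → factor 25
Step 3: 25-fold → factor 25
Step 4: 3-fold → factor 3
Step 5: 12-fold → factor 12
Step 6: 1 mL + 11.5 mL = 12.5 mL total → factor 12.5/1 = 12.5
Overall dilution factor = 12.5 × 25 × 25 × 3 × 12 × 12.5 = 3.5156 × 10^6

3.52 × 10^6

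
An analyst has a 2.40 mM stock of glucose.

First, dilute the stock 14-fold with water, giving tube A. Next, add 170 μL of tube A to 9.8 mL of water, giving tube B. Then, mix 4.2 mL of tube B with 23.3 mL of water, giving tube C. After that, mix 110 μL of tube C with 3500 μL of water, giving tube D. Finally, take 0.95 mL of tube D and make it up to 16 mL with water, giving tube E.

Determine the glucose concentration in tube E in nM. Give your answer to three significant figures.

0.808 nM

Step 1: 14-fold → factor 14
Step 2: 170 μL + 9.8 mL = 9970 μL total → factor 9970/170 = 58.647
Step 3: 4.2 mL + 23.3 mL = 27.5 mL total → factor 27.5/4.2 = 6.5476
Step 4: 110 μL + 3500 μL = 3610 μL total → factor 3610/110 = 32.818
Step 5: 0.95 mL brought to 16 mL → factor 16/0.95 = 16.842
Overall dilution factor = 14 × 58.647 × 6.5476 × 32.818 × 16.842 = 2.9715 × 10^6
Final = 2.40 mM / 2.9715 × 10^6 = 8.077 × 10^-7 mM = 0.808 nM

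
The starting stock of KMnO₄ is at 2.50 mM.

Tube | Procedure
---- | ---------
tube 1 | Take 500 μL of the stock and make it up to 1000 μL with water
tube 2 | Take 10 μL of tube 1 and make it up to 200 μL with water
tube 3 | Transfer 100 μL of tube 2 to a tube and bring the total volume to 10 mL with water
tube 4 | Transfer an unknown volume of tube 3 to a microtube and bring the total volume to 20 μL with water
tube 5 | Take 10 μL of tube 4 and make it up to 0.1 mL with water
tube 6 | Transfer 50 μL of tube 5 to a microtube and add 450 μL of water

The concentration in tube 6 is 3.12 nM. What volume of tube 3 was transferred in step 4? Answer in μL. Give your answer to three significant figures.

Step 1: 500 μL brought to 1000 μL → factor 1000/500 = 2
Step 2: 10 μL brought to 200 μL → factor 200/10 = 20
Step 3: 100 μL brought to 10 mL → factor 10000/100 = 100
Step 4: v brought to 20 μL → factor = 20 μL/v
Step 5: 10 μL brought to 0.1 mL → factor 100/10 = 10
Step 6: 50 μL + 450 μL = 500 μL total → factor 500/50 = 10
Product of known-step factors = 4 × 10^5
Overall factor = 2.50 mM / (3.12 nM) = 8.0128 × 10^5
Step-4 factor = 8.0128 × 10^5 / 4 × 10^5 = 2.0032
v = 20 μL / 2.0032 = 9.98 μL

9.98 μL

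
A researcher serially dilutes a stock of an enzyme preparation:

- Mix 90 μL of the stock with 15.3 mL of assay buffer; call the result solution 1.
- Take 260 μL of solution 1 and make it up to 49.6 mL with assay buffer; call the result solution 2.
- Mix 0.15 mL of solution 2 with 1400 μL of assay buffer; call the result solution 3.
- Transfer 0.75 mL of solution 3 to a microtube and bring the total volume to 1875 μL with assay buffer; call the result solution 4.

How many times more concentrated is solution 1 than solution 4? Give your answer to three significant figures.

4.93 × 10^3

Step 1: 90 μL + 15.3 mL = 15390 μL total → factor 15390/90 = 171
Step 2: 260 μL brought to 49.6 mL → factor 49600/260 = 190.77
Step 3: 0.15 mL + 1400 μL = 1.55 mL total → factor 1.55/0.15 = 10.333
Step 4: 0.75 mL brought to 1875 μL → factor 1.875/0.75 = 2.5
Dilution factor to solution 1 = 171; to solution 4 = 8.4272 × 10^5
[solution 1]/[solution 4] = (factor to solution 4)/(factor to solution 1) = 8.4272 × 10^5/171 = 4.93 × 10^3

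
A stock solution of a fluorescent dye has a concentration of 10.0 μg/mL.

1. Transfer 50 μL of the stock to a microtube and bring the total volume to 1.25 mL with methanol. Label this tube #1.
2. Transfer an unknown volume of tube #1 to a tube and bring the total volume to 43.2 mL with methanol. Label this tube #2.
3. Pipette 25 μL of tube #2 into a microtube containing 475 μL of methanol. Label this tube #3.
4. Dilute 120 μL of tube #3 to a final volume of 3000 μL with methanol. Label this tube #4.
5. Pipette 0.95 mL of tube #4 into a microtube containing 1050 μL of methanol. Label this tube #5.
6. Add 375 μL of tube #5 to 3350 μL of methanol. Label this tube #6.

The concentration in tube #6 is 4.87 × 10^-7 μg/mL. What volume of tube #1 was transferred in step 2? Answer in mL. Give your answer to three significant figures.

0.550 mL

Step 1: 50 μL brought to 1.25 mL → factor 1250/50 = 25
Step 2: v brought to 43.2 mL → factor = 43.2 mL/v
Step 3: 25 μL + 475 μL = 500 μL total → factor 500/25 = 20
Step 4: 120 μL brought to 3000 μL → factor 3000/120 = 25
Step 5: 0.95 mL + 1050 μL = 2 mL total → factor 2/0.95 = 2.1053
Step 6: 375 μL + 3350 μL = 3725 μL total → factor 3725/375 = 9.9333
Product of known-step factors = 2.614 × 10^5
Overall factor = 10.0 μg/mL / (4.87 × 10^-7 μg/mL) = 2.0534 × 10^7
Step-2 factor = 2.0534 × 10^7 / 2.614 × 10^5 = 78.552
v = 43.2 mL / 78.552 = 0.550 mL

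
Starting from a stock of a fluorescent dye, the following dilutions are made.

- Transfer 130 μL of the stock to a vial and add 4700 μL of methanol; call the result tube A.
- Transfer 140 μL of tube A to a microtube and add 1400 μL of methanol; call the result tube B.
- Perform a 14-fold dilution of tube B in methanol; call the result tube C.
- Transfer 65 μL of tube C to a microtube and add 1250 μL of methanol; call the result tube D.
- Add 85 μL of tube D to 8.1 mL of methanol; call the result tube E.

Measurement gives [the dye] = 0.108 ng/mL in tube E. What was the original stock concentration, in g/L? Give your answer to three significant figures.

1.20 g/L

Step 1: 130 μL + 4700 μL = 4830 μL total → factor 4830/130 = 37.154
Step 2: 140 μL + 1400 μL = 1540 μL total → factor 1540/140 = 11
Step 3: 14-fold → factor 14
Step 4: 65 μL + 1250 μL = 1315 μL total → factor 1315/65 = 20.231
Step 5: 85 μL + 8.1 mL = 8185 μL total → factor 8185/85 = 96.294
Overall dilution factor = 37.154 × 11 × 14 × 20.231 × 96.294 = 1.1146 × 10^7
Stock = 0.108 ng/mL × 1.1146 × 10^7 = 1.204 × 10^6 ng/mL = 1.20 g/L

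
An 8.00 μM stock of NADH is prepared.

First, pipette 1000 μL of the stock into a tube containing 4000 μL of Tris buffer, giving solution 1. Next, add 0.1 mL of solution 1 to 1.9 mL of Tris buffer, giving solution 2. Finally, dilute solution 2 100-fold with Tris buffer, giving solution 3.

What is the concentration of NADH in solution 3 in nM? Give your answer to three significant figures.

0.800 nM

Step 1: 1000 μL + 4000 μL = 5000 μL total → factor 5000/1000 = 5
Step 2: 0.1 mL + 1.9 mL = 2 mL total → factor 2/0.1 = 20
Step 3: 100-fold → factor 100
Overall dilution factor = 5 × 20 × 100 = 10000
Final = 8.00 μM / 10000 = 0.0008000 μM = 0.800 nM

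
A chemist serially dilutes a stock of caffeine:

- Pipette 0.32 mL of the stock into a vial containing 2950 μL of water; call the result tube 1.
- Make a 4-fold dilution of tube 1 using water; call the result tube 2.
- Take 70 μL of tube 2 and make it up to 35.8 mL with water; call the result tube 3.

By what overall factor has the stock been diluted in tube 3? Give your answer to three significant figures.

2.09 × 10^4

Step 1: 0.32 mL + 2950 μL = 3.27 mL total → factor 3.27/0.32 = 10.219
Step 2: 4-fold → factor 4
Step 3: 70 μL brought to 35.8 mL → factor 35800/70 = 511.43
Overall dilution factor = 10.219 × 4 × 511.43 = 20905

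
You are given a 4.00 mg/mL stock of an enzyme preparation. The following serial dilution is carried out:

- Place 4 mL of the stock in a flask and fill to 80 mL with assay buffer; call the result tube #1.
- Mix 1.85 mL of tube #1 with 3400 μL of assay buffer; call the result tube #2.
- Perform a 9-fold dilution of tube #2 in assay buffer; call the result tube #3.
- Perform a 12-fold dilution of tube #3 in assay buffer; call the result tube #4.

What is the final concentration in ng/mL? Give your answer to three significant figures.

653 ng/mL

Step 1: 4 mL brought to 80 mL → factor 80/4 = 20
Step 2: 1.85 mL + 3400 μL = 5.25 mL total → factor 5.25/1.85 = 2.8378
Step 3: 9-fold → factor 9
Step 4: 12-fold → factor 12
Overall dilution factor = 20 × 2.8378 × 9 × 12 = 6129.7
Final = 4.00 mg/mL / 6129.7 = 0.0006526 mg/mL = 653 ng/mL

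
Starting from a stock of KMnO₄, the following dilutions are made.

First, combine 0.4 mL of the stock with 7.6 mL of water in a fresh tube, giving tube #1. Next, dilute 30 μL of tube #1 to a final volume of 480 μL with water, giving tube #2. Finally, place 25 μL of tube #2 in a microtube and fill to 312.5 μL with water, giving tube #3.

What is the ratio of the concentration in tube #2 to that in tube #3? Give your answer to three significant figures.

Step 1: 0.4 mL + 7.6 mL = 8 mL total → factor 8/0.4 = 20
Step 2: 30 μL brought to 480 μL → factor 480/30 = 16
Step 3: 25 μL brought to 312.5 μL → factor 312.5/25 = 12.5
Dilution factor to tube #2 = 320; to tube #3 = 4000
[tube #2]/[tube #3] = (factor to tube #3)/(factor to tube #2) = 4000/320 = 12.5

12.5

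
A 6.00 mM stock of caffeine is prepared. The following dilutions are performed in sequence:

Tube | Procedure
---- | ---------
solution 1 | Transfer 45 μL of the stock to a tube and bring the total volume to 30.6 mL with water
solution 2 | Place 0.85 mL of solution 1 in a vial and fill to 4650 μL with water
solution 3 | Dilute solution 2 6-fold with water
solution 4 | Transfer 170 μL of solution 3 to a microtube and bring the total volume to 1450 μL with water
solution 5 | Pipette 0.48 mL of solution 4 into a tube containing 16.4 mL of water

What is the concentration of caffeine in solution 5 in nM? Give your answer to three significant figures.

Step 1: 45 μL brought to 30.6 mL → factor 30600/45 = 680
Step 2: 0.85 mL brought to 4650 μL → factor 4.65/0.85 = 5.4706
Step 3: 6-fold → factor 6
Step 4: 170 μL brought to 1450 μL → factor 1450/170 = 8.5294
Step 5: 0.48 mL + 16.4 mL = 16.88 mL total → factor 16.88/0.48 = 35.167
Overall dilution factor = 680 × 5.4706 × 6 × 8.5294 × 35.167 = 6.6949 × 10^6
Final = 6.00 mM / 6.6949 × 10^6 = 8.962 × 10^-7 mM = 0.896 nM

0.896 nM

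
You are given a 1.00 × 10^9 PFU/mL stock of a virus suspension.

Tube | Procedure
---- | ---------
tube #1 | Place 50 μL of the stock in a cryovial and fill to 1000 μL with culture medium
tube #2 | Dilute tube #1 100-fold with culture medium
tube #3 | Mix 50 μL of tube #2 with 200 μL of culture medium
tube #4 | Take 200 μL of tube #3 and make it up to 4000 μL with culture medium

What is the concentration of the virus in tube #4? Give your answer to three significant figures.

Step 1: 50 μL brought to 1000 μL → factor 1000/50 = 20
Step 2: 100-fold → factor 100
Step 3: 50 μL + 200 μL = 250 μL total → factor 250/50 = 5
Step 4: 200 μL brought to 4000 μL → factor 4000/200 = 20
Overall dilution factor = 20 × 100 × 5 × 20 = 2 × 10^5
Final = 1.00 × 10^9 PFU/mL / 2 × 10^5 = 5.00 × 10^3 PFU/mL

5.00 × 10^3 PFU/mL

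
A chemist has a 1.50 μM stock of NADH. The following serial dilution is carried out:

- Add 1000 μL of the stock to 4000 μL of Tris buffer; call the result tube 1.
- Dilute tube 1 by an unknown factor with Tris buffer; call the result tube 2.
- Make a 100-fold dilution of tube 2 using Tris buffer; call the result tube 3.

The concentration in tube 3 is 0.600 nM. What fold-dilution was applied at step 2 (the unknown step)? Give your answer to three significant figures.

Step 1: 1000 μL + 4000 μL = 5000 μL total → factor 5000/1000 = 5
Step 2: unknown factor x
Step 3: 100-fold → factor 100
Product of known-step factors = 500
Overall factor = 1.50 μM / (0.600 nM) = 2500
x = 2500 / 500 = 5.00

5.00-fold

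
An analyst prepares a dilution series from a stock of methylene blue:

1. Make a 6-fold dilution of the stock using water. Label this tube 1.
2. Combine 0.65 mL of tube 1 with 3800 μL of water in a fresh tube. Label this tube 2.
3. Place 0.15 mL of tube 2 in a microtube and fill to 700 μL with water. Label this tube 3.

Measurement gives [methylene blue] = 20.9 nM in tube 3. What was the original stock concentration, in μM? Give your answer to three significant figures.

Step 1: 6-fold → factor 6
Step 2: 0.65 mL + 3800 μL = 4.45 mL total → factor 4.45/0.65 = 6.8462
Step 3: 0.15 mL brought to 700 μL → factor 0.7/0.15 = 4.6667
Overall dilution factor = 6 × 6.8462 × 4.6667 = 191.69
Stock = 20.9 nM × 191.69 = 4006 nM = 4.01 μM

4.01 μM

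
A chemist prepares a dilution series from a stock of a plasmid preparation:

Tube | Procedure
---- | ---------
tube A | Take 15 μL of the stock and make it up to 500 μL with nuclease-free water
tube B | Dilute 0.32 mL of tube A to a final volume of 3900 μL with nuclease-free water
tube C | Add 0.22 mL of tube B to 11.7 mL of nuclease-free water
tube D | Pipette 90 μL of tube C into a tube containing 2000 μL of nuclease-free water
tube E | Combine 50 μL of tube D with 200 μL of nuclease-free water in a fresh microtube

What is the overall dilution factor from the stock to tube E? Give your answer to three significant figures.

Step 1: 15 μL brought to 500 μL → factor 500/15 = 33.333
Step 2: 0.32 mL brought to 3900 μL → factor 3.9/0.32 = 12.188
Step 3: 0.22 mL + 11.7 mL = 11.92 mL total → factor 11.92/0.22 = 54.182
Step 4: 90 μL + 2000 μL = 2090 μL total → factor 2090/90 = 23.222
Step 5: 50 μL + 200 μL = 250 μL total → factor 250/50 = 5
Overall dilution factor = 33.333 × 12.188 × 54.182 × 23.222 × 5 = 2.5558 × 10^6

2.56 × 10^6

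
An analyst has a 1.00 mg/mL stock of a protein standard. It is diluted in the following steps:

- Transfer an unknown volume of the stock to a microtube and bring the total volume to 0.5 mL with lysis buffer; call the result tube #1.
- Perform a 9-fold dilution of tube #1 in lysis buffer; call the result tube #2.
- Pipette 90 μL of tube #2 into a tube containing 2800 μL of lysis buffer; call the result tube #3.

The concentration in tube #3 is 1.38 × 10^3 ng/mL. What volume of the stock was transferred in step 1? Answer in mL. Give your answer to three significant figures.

Step 1: v brought to 0.5 mL → factor = 0.5 mL/v
Step 2: 9-fold → factor 9
Step 3: 90 μL + 2800 μL = 2890 μL total → factor 2890/90 = 32.111
Product of known-step factors = 289
Overall factor = 1.00 mg/mL / (1.38 × 10^3 ng/mL) = 724.64
Step-1 factor = 724.64 / 289 = 2.5074
v = 0.5 mL / 2.5074 = 0.199 mL

0.199 mL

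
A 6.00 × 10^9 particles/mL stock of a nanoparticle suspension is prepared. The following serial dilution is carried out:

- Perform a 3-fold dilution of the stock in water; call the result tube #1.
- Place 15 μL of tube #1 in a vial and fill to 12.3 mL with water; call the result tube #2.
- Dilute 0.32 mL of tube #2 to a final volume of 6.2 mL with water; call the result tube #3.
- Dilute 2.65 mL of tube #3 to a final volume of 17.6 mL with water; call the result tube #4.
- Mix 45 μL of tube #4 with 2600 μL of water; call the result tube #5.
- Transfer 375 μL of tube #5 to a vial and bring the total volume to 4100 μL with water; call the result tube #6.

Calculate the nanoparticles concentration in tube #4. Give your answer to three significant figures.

1.90 × 10^4 particles/mL

Step 1: 3-fold → factor 3
Step 2: 15 μL brought to 12.3 mL → factor 12300/15 = 820
Step 3: 0.32 mL brought to 6.2 mL → factor 6.2/0.32 = 19.375
Step 4: 2.65 mL brought to 17.6 mL → factor 17.6/2.65 = 6.6415
Dilution factor through tube #4 = 3 × 820 × 19.375 × 6.6415 = 3.1655 × 10^5
[tube #4] = 6.00 × 10^9 particles/mL / 3.1655 × 10^5 = 1.90 × 10^4 particles/mL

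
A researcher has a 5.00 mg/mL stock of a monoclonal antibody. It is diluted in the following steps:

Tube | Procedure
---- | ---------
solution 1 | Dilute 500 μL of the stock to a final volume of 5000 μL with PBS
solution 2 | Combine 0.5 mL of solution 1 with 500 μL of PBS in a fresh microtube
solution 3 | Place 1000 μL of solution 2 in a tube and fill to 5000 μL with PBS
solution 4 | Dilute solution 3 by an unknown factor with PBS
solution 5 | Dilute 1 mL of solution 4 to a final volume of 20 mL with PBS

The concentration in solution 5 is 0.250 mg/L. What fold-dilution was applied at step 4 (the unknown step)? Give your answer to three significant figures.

Step 1: 500 μL brought to 5000 μL → factor 5000/500 = 10
Step 2: 0.5 mL + 500 μL = 1 mL total → factor 1/0.5 = 2
Step 3: 1000 μL brought to 5000 μL → factor 5000/1000 = 5
Step 4: unknown factor x
Step 5: 1 mL brought to 20 mL → factor 20/1 = 20
Product of known-step factors = 2000
Overall factor = 5.00 mg/mL / (0.250 mg/L) = 20000
x = 20000 / 2000 = 10.0

10.0-fold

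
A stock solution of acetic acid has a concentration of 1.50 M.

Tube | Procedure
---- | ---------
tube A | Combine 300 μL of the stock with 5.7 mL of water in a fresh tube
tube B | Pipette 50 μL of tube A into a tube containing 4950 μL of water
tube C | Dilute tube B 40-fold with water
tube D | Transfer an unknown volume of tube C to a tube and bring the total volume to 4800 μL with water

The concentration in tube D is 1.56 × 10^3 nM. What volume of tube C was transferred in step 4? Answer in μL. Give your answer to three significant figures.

399 μL

Step 1: 300 μL + 5.7 mL = 6000 μL total → factor 6000/300 = 20
Step 2: 50 μL + 4950 μL = 5000 μL total → factor 5000/50 = 100
Step 3: 40-fold → factor 40
Step 4: v brought to 4800 μL → factor = 4800 μL/v
Product of known-step factors = 80000
Overall factor = 1.50 M / (1.56 × 10^3 nM) = 9.6154 × 10^5
Step-4 factor = 9.6154 × 10^5 / 80000 = 12.019
v = 4800 μL / 12.019 = 399 μL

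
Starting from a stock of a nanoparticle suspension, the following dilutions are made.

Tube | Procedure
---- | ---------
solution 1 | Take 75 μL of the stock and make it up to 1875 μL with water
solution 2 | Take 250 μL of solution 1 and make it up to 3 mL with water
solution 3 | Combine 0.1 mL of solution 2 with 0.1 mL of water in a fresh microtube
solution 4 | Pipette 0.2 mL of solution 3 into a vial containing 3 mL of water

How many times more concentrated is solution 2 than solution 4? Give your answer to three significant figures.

Step 1: 75 μL brought to 1875 μL → factor 1875/75 = 25
Step 2: 250 μL brought to 3 mL → factor 3000/250 = 12
Step 3: 0.1 mL + 0.1 mL = 0.2 mL total → factor 0.2/0.1 = 2
Step 4: 0.2 mL + 3 mL = 3.2 mL total → factor 3.2/0.2 = 16
Dilution factor to solution 2 = 300; to solution 4 = 9600
[solution 2]/[solution 4] = (factor to solution 4)/(factor to solution 2) = 9600/300 = 32.0

32.0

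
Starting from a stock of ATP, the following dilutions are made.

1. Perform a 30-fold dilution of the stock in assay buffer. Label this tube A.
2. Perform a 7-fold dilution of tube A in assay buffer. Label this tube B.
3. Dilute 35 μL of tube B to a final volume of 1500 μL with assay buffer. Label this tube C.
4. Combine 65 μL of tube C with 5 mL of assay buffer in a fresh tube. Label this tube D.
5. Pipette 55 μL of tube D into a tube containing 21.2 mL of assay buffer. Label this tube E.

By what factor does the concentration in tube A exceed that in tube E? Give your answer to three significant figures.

9.03 × 10^6

Step 1: 30-fold → factor 30
Step 2: 7-fold → factor 7
Step 3: 35 μL brought to 1500 μL → factor 1500/35 = 42.857
Step 4: 65 μL + 5 mL = 5065 μL total → factor 5065/65 = 77.923
Step 5: 55 μL + 21.2 mL = 21255 μL total → factor 21255/55 = 386.45
Dilution factor to tube A = 30; to tube E = 2.7102 × 10^8
[tube A]/[tube E] = (factor to tube E)/(factor to tube A) = 2.7102 × 10^8/30 = 9.03 × 10^6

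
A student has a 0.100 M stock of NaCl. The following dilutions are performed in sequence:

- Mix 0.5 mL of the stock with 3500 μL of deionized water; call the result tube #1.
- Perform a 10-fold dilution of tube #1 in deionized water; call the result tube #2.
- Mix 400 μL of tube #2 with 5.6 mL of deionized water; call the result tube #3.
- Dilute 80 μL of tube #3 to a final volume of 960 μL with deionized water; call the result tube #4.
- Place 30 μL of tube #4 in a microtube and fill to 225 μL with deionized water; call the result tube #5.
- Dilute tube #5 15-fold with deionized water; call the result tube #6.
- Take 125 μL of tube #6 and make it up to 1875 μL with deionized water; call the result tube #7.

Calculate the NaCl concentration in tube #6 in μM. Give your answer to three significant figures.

0.0617 μM

Step 1: 0.5 mL + 3500 μL = 4 mL total → factor 4/0.5 = 8
Step 2: 10-fold → factor 10
Step 3: 400 μL + 5.6 mL = 6000 μL total → factor 6000/400 = 15
Step 4: 80 μL brought to 960 μL → factor 960/80 = 12
Step 5: 30 μL brought to 225 μL → factor 225/30 = 7.5
Step 6: 15-fold → factor 15
Dilution factor through tube #6 = 8 × 10 × 15 × 12 × 7.5 × 15 = 1.62 × 10^6
[tube #6] = 0.100 M / 1.62 × 10^6 = 6.173 × 10^-8 M = 0.0617 μM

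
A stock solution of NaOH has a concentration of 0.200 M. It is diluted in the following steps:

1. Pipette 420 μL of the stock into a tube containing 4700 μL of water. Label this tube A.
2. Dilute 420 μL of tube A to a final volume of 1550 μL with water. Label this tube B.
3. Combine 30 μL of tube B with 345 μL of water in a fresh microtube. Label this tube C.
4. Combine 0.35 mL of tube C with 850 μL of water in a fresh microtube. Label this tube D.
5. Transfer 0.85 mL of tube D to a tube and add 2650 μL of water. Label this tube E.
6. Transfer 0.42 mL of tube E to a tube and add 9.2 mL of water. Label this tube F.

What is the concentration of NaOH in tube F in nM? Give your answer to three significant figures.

Step 1: 420 μL + 4700 μL = 5120 μL total → factor 5120/420 = 12.19
Step 2: 420 μL brought to 1550 μL → factor 1550/420 = 3.6905
Step 3: 30 μL + 345 μL = 375 μL total → factor 375/30 = 12.5
Step 4: 0.35 mL + 850 μL = 1.2 mL total → factor 1.2/0.35 = 3.4286
Step 5: 0.85 mL + 2650 μL = 3.5 mL total → factor 3.5/0.85 = 4.1176
Step 6: 0.42 mL + 9.2 mL = 9.62 mL total → factor 9.62/0.42 = 22.905
Overall dilution factor = 12.19 × 3.6905 × 12.5 × 3.4286 × 4.1176 × 22.905 = 1.8184 × 10^5
Final = 0.200 M / 1.8184 × 10^5 = 1.100 × 10^-6 M = 1.10 × 10^3 nM

1.10 × 10^3 nM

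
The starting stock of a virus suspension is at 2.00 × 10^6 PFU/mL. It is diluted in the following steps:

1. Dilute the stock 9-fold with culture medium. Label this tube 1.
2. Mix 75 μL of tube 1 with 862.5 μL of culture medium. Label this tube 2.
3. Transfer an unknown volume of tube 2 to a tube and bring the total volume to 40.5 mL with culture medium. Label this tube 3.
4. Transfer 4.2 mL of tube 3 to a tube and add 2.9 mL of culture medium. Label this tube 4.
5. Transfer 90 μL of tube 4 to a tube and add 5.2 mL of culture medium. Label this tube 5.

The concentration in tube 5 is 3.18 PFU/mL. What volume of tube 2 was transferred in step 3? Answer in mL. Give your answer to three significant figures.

Step 1: 9-fold → factor 9
Step 2: 75 μL + 862.5 μL = 937.5 μL total → factor 937.5/75 = 12.5
Step 3: v brought to 40.5 mL → factor = 40.5 mL/v
Step 4: 4.2 mL + 2.9 mL = 7.1 mL total → factor 7.1/4.2 = 1.6905
Step 5: 90 μL + 5.2 mL = 5290 μL total → factor 5290/90 = 58.778
Product of known-step factors = 11178
Overall factor = 2.00 × 10^6 PFU/mL / (3.18 PFU/mL) = 6.2893 × 10^5
Step-3 factor = 6.2893 × 10^5 / 11178 = 56.264
v = 40.5 mL / 56.264 = 0.720 mL

0.720 mL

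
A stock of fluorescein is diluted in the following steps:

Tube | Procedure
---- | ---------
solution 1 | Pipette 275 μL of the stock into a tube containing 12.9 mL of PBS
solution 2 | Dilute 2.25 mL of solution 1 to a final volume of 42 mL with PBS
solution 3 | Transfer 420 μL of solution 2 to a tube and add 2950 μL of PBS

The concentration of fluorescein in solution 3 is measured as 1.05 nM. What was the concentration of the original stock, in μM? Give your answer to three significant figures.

7.53 μM

Step 1: 275 μL + 12.9 mL = 13175 μL total → factor 13175/275 = 47.909
Step 2: 2.25 mL brought to 42 mL → factor 42/2.25 = 18.667
Step 3: 420 μL + 2950 μL = 3370 μL total → factor 3370/420 = 8.0238
Overall dilution factor = 47.909 × 18.667 × 8.0238 = 7175.7
Stock = 1.05 nM × 7175.7 = 7535 nM = 7.53 μM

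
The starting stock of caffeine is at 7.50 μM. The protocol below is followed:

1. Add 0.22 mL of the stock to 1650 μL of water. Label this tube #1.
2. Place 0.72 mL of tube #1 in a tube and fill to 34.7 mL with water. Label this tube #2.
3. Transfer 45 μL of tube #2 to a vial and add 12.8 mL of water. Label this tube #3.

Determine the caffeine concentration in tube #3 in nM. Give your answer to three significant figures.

0.0641 nM

Step 1: 0.22 mL + 1650 μL = 1.87 mL total → factor 1.87/0.22 = 8.5
Step 2: 0.72 mL brought to 34.7 mL → factor 34.7/0.72 = 48.194
Step 3: 45 μL + 12.8 mL = 12845 μL total → factor 12845/45 = 285.44
Overall dilution factor = 8.5 × 48.194 × 285.44 = 1.1693 × 10^5
Final = 7.50 μM / 1.1693 × 10^5 = 6.414 × 10^-5 μM = 0.0641 nM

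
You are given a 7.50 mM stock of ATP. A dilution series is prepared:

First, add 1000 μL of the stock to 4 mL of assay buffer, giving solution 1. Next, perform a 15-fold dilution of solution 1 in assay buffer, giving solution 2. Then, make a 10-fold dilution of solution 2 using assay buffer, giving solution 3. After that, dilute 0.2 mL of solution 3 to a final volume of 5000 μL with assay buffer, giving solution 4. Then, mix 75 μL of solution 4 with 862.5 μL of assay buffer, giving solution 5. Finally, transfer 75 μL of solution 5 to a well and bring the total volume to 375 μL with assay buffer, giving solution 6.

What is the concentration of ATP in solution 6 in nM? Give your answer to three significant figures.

6.40 nM

Step 1: 1000 μL + 4 mL = 5000 μL total → factor 5000/1000 = 5
Step 2: 15-fold → factor 15
Step 3: 10-fold → factor 10
Step 4: 0.2 mL brought to 5000 μL → factor 5/0.2 = 25
Step 5: 75 μL + 862.5 μL = 937.5 μL total → factor 937.5/75 = 12.5
Step 6: 75 μL brought to 375 μL → factor 375/75 = 5
Overall dilution factor = 5 × 15 × 10 × 25 × 12.5 × 5 = 1.1719 × 10^6
Final = 7.50 mM / 1.1719 × 10^6 = 6.400 × 10^-6 mM = 6.40 nM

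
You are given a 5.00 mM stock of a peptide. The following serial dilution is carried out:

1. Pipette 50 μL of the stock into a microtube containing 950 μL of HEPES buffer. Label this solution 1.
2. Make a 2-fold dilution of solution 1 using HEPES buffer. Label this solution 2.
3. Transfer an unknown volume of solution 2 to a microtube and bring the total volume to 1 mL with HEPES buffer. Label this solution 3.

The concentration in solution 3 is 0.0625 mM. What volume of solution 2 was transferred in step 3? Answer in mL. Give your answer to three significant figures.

0.500 mL

Step 1: 50 μL + 950 μL = 1000 μL total → factor 1000/50 = 20
Step 2: 2-fold → factor 2
Step 3: v brought to 1 mL → factor = 1 mL/v
Product of known-step factors = 40
Overall factor = 5.00 mM / (0.0625 mM) = 80
Step-3 factor = 80 / 40 = 2
v = 1 mL / 2 = 0.500 mL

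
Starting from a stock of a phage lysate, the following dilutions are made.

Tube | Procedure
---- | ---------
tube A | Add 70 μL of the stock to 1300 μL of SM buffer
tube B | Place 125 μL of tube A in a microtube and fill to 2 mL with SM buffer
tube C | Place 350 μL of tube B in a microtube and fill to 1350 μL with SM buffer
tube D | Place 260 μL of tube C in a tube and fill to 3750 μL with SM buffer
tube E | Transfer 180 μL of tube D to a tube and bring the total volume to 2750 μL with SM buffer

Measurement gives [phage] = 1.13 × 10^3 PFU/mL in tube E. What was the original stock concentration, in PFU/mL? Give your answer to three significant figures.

Step 1: 70 μL + 1300 μL = 1370 μL total → factor 1370/70 = 19.571
Step 2: 125 μL brought to 2 mL → factor 2000/125 = 16
Step 3: 350 μL brought to 1350 μL → factor 1350/350 = 3.8571
Step 4: 260 μL brought to 3750 μL → factor 3750/260 = 14.423
Step 5: 180 μL brought to 2750 μL → factor 2750/180 = 15.278
Overall dilution factor = 19.571 × 16 × 3.8571 × 14.423 × 15.278 = 2.6615 × 10^5
Stock = 1.13 × 10^3 PFU/mL × 2.6615 × 10^5 = 3.01 × 10^8 PFU/mL

3.01 × 10^8 PFU/mL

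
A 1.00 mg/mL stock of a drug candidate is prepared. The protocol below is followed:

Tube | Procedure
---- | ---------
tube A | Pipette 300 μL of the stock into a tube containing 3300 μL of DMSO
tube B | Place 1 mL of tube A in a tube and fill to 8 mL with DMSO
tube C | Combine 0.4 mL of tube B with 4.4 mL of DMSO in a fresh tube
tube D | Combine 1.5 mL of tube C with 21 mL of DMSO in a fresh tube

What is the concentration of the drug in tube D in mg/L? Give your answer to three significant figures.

0.0579 mg/L

Step 1: 300 μL + 3300 μL = 3600 μL total → factor 3600/300 = 12
Step 2: 1 mL brought to 8 mL → factor 8/1 = 8
Step 3: 0.4 mL + 4.4 mL = 4.8 mL total → factor 4.8/0.4 = 12
Step 4: 1.5 mL + 21 mL = 22.5 mL total → factor 22.5/1.5 = 15
Dilution factor through tube D = 12 × 8 × 12 × 15 = 17280
[tube D] = 1.00 mg/mL / 17280 = 5.787 × 10^-5 mg/mL = 0.0579 mg/L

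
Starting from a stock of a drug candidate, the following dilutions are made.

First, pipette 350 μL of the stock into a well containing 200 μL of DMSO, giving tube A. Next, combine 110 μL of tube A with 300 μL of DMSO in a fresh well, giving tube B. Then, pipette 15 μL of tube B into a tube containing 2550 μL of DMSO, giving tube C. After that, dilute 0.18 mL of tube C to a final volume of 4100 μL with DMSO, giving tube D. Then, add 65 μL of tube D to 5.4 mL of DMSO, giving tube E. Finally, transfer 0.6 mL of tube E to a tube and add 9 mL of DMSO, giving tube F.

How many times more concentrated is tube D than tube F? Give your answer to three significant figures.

1.35 × 10^3

Step 1: 350 μL + 200 μL = 550 μL total → factor 550/350 = 1.5714
Step 2: 110 μL + 300 μL = 410 μL total → factor 410/110 = 3.7273
Step 3: 15 μL + 2550 μL = 2565 μL total → factor 2565/15 = 171
Step 4: 0.18 mL brought to 4100 μL → factor 4.1/0.18 = 22.778
Step 5: 65 μL + 5.4 mL = 5465 μL total → factor 5465/65 = 84.077
Step 6: 0.6 mL + 9 mL = 9.6 mL total → factor 9.6/0.6 = 16
Dilution factor to tube D = 22814; to tube F = 3.069 × 10^7
[tube D]/[tube F] = (factor to tube F)/(factor to tube D) = 3.069 × 10^7/22814 = 1.35 × 10^3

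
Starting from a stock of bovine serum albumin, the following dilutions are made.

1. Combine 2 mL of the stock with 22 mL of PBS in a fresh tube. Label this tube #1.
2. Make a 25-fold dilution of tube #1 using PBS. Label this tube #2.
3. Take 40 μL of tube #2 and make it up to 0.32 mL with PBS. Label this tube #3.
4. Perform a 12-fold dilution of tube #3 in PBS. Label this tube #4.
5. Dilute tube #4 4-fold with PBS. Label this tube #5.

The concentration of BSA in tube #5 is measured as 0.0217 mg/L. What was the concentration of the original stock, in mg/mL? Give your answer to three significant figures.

2.50 mg/mL

Step 1: 2 mL + 22 mL = 24 mL total → factor 24/2 = 12
Step 2: 25-fold → factor 25
Step 3: 40 μL brought to 0.32 mL → factor 320/40 = 8
Step 4: 12-fold → factor 12
Step 5: 4-fold → factor 4
Overall dilution factor = 12 × 25 × 8 × 12 × 4 = 1.152 × 10^5
Stock = 0.0217 mg/L × 1.152 × 10^5 = 2500 mg/L = 2.50 mg/mL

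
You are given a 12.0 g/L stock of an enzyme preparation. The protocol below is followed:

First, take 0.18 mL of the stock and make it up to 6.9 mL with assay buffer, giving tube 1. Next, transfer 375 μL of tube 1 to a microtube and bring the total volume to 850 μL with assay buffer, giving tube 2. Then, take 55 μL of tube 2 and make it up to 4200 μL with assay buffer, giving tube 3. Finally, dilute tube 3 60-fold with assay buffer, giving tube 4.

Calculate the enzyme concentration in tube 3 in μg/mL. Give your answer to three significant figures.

1.81 μg/mL

Step 1: 0.18 mL brought to 6.9 mL → factor 6.9/0.18 = 38.333
Step 2: 375 μL brought to 850 μL → factor 850/375 = 2.2667
Step 3: 55 μL brought to 4200 μL → factor 4200/55 = 76.364
Dilution factor through tube 3 = 38.333 × 2.2667 × 76.364 = 6635.2
[tube 3] = 12.0 g/L / 6635.2 = 0.001809 g/L = 1.81 μg/mL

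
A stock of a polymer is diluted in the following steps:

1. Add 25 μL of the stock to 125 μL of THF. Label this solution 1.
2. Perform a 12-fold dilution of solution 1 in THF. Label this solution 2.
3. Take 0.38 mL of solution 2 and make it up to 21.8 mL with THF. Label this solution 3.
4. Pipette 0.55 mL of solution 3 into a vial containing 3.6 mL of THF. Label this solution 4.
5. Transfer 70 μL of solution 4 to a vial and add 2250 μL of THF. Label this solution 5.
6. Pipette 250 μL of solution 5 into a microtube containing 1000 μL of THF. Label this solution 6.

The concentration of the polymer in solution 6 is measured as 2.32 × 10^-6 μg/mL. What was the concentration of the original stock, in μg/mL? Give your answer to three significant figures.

Step 1: 25 μL + 125 μL = 150 μL total → factor 150/25 = 6
Step 2: 12-fold → factor 12
Step 3: 0.38 mL brought to 21.8 mL → factor 21.8/0.38 = 57.368
Step 4: 0.55 mL + 3.6 mL = 4.15 mL total → factor 4.15/0.55 = 7.5455
Step 5: 70 μL + 2250 μL = 2320 μL total → factor 2320/70 = 33.143
Step 6: 250 μL + 1000 μL = 1250 μL total → factor 1250/250 = 5
Overall dilution factor = 6 × 12 × 57.368 × 7.5455 × 33.143 × 5 = 5.1648 × 10^6
Stock = 2.32 × 10^-6 μg/mL × 5.1648 × 10^6 = 12.0 μg/mL

12.0 μg/mL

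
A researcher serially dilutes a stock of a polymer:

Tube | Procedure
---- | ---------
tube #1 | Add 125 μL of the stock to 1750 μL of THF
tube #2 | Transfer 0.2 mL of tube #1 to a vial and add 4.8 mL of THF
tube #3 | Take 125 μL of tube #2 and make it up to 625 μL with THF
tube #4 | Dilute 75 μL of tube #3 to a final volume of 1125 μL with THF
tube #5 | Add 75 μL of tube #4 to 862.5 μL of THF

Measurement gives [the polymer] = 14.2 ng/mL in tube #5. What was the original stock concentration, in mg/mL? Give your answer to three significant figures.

4.99 mg/mL

Step 1: 125 μL + 1750 μL = 1875 μL total → factor 1875/125 = 15
Step 2: 0.2 mL + 4.8 mL = 5 mL total → factor 5/0.2 = 25
Step 3: 125 μL brought to 625 μL → factor 625/125 = 5
Step 4: 75 μL brought to 1125 μL → factor 1125/75 = 15
Step 5: 75 μL + 862.5 μL = 937.5 μL total → factor 937.5/75 = 12.5
Overall dilution factor = 15 × 25 × 5 × 15 × 12.5 = 3.5156 × 10^5
Stock = 14.2 ng/mL × 3.5156 × 10^5 = 4.992 × 10^6 ng/mL = 4.99 mg/mL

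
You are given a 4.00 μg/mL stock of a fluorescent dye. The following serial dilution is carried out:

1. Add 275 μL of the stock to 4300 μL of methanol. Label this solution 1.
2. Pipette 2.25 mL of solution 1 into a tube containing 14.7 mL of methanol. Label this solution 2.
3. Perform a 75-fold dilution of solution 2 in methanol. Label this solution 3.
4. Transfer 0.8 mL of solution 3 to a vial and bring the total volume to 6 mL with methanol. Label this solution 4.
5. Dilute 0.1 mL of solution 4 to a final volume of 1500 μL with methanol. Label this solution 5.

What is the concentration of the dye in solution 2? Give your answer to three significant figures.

Step 1: 275 μL + 4300 μL = 4575 μL total → factor 4575/275 = 16.636
Step 2: 2.25 mL + 14.7 mL = 16.95 mL total → factor 16.95/2.25 = 7.5333
Dilution factor through solution 2 = 16.636 × 7.5333 = 125.33
[solution 2] = 4.00 μg/mL / 125.33 = 0.0319 μg/mL

0.0319 μg/mL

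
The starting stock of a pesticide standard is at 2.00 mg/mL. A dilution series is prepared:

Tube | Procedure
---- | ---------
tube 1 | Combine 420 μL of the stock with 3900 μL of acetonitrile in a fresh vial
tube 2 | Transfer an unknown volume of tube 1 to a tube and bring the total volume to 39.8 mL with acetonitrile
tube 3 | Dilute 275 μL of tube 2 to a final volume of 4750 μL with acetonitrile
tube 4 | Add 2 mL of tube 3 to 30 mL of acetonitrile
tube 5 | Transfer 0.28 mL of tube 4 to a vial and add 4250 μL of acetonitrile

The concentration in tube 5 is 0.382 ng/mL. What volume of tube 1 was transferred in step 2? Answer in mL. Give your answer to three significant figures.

Step 1: 420 μL + 3900 μL = 4320 μL total → factor 4320/420 = 10.286
Step 2: v brought to 39.8 mL → factor = 39.8 mL/v
Step 3: 275 μL brought to 4750 μL → factor 4750/275 = 17.273
Step 4: 2 mL + 30 mL = 32 mL total → factor 32/2 = 16
Step 5: 0.28 mL + 4250 μL = 4.53 mL total → factor 4.53/0.28 = 16.179
Product of known-step factors = 45989
Overall factor = 2.00 mg/mL / (0.382 ng/mL) = 5.2356 × 10^6
Step-2 factor = 5.2356 × 10^6 / 45989 = 113.84
v = 39.8 mL / 113.84 = 0.350 mL

0.350 mL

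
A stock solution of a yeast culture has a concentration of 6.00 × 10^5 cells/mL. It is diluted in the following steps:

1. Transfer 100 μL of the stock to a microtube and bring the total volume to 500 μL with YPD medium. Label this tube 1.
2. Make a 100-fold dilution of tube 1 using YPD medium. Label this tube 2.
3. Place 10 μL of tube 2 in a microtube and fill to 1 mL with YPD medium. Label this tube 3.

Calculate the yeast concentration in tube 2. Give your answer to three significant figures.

Step 1: 100 μL brought to 500 μL → factor 500/100 = 5
Step 2: 100-fold → factor 100
Dilution factor through tube 2 = 5 × 100 = 500
[tube 2] = 6.00 × 10^5 cells/mL / 500 = 1.20 × 10^3 cells/mL

1.20 × 10^3 cells/mL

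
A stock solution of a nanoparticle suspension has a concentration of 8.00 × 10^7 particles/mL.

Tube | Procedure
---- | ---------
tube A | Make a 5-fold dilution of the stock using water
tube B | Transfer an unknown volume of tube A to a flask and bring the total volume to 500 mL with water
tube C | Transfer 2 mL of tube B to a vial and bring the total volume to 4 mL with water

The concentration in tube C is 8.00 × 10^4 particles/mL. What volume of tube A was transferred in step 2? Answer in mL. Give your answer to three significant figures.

5.00 mL

Step 1: 5-fold → factor 5
Step 2: v brought to 500 mL → factor = 500 mL/v
Step 3: 2 mL brought to 4 mL → factor 4/2 = 2
Product of known-step factors = 10
Overall factor = 8.00 × 10^7 particles/mL / (8.00 × 10^4 particles/mL) = 1000
Step-2 factor = 1000 / 10 = 100
v = 500 mL / 100 = 5.00 mL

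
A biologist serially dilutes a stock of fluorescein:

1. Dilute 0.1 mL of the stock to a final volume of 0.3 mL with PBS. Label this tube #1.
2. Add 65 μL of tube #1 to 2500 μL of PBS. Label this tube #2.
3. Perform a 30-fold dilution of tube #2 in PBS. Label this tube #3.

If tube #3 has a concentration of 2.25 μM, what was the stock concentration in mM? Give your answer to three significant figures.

7.99 mM

Step 1: 0.1 mL brought to 0.3 mL → factor 0.3/0.1 = 3
Step 2: 65 μL + 2500 μL = 2565 μL total → factor 2565/65 = 39.462
Step 3: 30-fold → factor 30
Overall dilution factor = 3 × 39.462 × 30 = 3551.5
Stock = 2.25 μM × 3551.5 = 7991 μM = 7.99 mM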